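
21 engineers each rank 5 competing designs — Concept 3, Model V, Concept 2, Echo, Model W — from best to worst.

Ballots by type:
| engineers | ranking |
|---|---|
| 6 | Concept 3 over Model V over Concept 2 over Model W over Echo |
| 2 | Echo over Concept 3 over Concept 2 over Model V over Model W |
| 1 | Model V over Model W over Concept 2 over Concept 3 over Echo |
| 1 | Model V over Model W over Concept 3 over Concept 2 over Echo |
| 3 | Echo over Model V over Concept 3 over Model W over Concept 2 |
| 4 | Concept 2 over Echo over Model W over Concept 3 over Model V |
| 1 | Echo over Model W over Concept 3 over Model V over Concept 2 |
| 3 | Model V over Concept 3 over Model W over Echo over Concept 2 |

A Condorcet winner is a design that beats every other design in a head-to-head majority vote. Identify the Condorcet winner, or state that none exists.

Check each pair by majority over 21 ballots:
Concept 3 vs Model V: Concept 3, 13–8.
Concept 3 vs Concept 2: 16 to 5, Concept 3.
Concept 3 vs Echo: Concept 3, 11–10.
Concept 3 vs Model W: 6+2+3+3 = 14 for Concept 3, 7 for Model W — Concept 3 by 14–7.
Model V vs Concept 2: Model V wins 15–6.
Model V vs Echo: Model V is ranked higher on 6+1+1+3 = 11 ballots, Echo on 10. Model V wins 11–10.
Model V vs Model W: Model V wins 16–5.
Concept 2 vs Echo: Concept 2 is ranked higher on 6+1+1+4 = 12 ballots, Echo on 9. Concept 2 wins 12–9.
Concept 2 vs Model W: Concept 2 wins 12–9.
Echo vs Model W: Echo is ranked higher on 2+3+4+1 = 10 ballots, Model W on 11. Model W wins 11–10.
Concept 3 beats each of Model V, Concept 2, Echo, Model W — Concept 3 is the Condorcet winner.

Concept 3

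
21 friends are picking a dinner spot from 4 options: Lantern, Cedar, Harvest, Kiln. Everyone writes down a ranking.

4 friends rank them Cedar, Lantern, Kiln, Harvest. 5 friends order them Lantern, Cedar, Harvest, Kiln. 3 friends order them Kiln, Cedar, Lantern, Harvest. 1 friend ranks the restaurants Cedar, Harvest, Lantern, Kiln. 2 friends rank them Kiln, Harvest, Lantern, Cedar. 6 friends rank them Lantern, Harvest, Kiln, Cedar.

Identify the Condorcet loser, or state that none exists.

none

Pairwise majorities:
Lantern vs Cedar: 5+2+6 = 13 for Lantern, 8 for Cedar — Lantern by 13–8.
Lantern vs Harvest: Lantern preferred on 4+5+3+6 = 18 ballots; Lantern wins 18–3.
Lantern vs Kiln: Lantern, 16–5.
Cedar vs Harvest: 13 to 8, Cedar.
Cedar vs Kiln: Kiln wins 11–10.
Harvest vs Kiln: 12 to 9, Harvest.
Every restaurant wins at least one matchup (Lantern beats Cedar; Cedar beats Harvest; Harvest beats Kiln; Kiln beats Cedar), so there is no Condorcet loser.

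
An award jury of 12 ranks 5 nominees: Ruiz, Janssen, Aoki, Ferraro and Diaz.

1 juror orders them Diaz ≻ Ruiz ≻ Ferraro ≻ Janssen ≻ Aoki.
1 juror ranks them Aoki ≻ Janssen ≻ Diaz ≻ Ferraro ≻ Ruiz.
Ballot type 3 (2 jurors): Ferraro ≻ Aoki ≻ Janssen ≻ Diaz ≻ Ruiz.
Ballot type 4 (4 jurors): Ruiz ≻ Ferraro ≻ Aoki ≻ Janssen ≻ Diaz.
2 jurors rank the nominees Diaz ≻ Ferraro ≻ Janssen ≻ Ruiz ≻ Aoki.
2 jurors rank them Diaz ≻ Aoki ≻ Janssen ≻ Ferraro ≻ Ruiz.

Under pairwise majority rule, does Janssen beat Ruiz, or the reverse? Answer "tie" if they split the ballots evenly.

Ballots ranking Janssen above Ruiz: 1 + 2 + 2 + 2 = 7.
Ballots ranking Ruiz above Janssen: 12 − 7 = 5.
Janssen wins the head-to-head 7–5.

Janssen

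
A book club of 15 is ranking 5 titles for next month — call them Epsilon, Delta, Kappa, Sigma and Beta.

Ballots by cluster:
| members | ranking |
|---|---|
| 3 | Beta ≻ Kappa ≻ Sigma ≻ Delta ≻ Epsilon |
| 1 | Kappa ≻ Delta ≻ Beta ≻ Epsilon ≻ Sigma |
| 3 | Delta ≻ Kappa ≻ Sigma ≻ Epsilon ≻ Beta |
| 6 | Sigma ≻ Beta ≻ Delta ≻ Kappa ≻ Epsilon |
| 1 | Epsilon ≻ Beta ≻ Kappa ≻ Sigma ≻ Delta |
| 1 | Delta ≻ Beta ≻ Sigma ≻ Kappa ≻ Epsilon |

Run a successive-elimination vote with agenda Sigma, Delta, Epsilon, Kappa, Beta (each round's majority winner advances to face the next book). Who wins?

Beta

Round 1: Sigma vs Delta — 10–5, Sigma advances.
Round 2: Sigma vs Epsilon — 13–2, Sigma advances.
Round 3: Sigma vs Kappa — 7–8, Kappa advances.
Round 4: Kappa vs Beta — 4–11, Beta advances.
Beta survives the agenda.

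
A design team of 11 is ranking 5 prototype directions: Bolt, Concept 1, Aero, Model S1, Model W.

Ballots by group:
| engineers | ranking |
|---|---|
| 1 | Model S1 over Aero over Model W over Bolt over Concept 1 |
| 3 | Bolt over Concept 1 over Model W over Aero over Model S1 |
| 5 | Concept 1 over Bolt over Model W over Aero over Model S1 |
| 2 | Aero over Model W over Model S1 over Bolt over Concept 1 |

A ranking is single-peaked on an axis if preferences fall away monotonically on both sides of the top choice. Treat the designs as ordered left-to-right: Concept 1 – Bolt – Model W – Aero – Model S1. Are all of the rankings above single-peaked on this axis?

yes

Axis positions: Concept 1=1, Bolt=2, Model W=3, Aero=4, Model S1=5.
Group 1 (peak Model S1 at position 5): ranking walks positions 5-4-3-2-1, expanding outward from the peak — single-peaked.
Group 2 (peak Bolt at position 2): ranking walks positions 2-1-3-4-5, expanding outward from the peak — single-peaked.
Group 3 (peak Concept 1 at position 1): ranking walks positions 1-2-3-4-5, expanding outward from the peak — single-peaked.
Group 4 (peak Aero at position 4): ranking walks positions 4-3-5-2-1, expanding outward from the peak — single-peaked.
Every ranking is single-peaked on this axis.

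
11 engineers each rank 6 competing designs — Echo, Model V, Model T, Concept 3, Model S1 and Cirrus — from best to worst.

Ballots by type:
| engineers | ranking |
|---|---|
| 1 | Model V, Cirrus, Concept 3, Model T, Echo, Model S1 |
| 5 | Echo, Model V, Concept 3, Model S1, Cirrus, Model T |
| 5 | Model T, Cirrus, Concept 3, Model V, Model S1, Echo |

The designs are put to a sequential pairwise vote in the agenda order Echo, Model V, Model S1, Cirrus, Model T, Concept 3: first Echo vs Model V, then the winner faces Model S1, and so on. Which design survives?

Round 1: Echo vs Model V — 5–6, Model V advances.
Round 2: Model V vs Model S1 — 11–0, Model V advances.
Round 3: Model V vs Cirrus — 6–5, Model V advances.
Round 4: Model V vs Model T — 6–5, Model V advances.
Round 5: Model V vs Concept 3 — 6–5, Model V advances.
Model V survives the agenda.

Model V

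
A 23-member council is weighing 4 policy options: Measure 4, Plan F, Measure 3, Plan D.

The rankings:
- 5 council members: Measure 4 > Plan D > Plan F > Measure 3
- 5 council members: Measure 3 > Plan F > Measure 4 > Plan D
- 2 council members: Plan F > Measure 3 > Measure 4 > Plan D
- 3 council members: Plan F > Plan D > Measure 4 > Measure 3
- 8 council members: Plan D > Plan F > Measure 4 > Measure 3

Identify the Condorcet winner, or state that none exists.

none

Head-to-head results (23 council members):
Measure 4 vs Plan F: Plan F, 18–5.
Measure 4 vs Measure 3: Measure 4, 16–7.
Measure 4–Plan D: Measure 4 12–11.
Plan F–Measure 3: Plan F 18–5.
Plan F–Plan D: Plan D 13–10.
Measure 3 vs Plan D: Plan D, 16–7.
No option is unbeaten: Measure 4 loses to Plan F; Plan F loses to Plan D; Measure 3 loses to Measure 4; Plan D loses to Measure 4. In particular Measure 4 beats Plan D beats Plan F beats Measure 4 is a majority cycle — no Condorcet winner exists.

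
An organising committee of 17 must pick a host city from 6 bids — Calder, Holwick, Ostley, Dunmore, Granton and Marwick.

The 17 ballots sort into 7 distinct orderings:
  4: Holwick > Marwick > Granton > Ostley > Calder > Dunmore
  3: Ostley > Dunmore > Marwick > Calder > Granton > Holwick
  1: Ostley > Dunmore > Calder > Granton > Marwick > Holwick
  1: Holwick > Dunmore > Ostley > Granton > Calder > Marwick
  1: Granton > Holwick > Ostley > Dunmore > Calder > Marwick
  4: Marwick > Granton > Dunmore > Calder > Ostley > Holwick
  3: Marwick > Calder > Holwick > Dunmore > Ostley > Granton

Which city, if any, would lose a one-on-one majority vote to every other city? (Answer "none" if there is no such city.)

none

Head-to-head results (17 organisers):
Calder vs Holwick: Calder wins 11–6.
Calder vs Ostley: Ostley, 10–7.
Calder vs Dunmore: 7 to 10, Dunmore.
Calder–Granton: Granton 10–7.
Calder vs Marwick: 3 to 14, Marwick.
Holwick vs Ostley: Holwick is ranked higher on 4+1+1+3 = 9 ballots, Ostley on 8. Holwick wins 9–8.
Holwick vs Dunmore: 9 to 8, Holwick.
Holwick vs Granton: Granton wins 9–8.
Holwick–Marwick: Marwick 11–6.
Ostley vs Dunmore: 4+3+1+1 = 9 for Ostley, 8 for Dunmore — Ostley by 9–8.
Ostley vs Granton: Ostley is ranked higher on 3+1+1+3 = 8 ballots, Granton on 9. Granton wins 9–8.
Ostley vs Marwick: 3+1+1+1 = 6 for Ostley, 11 for Marwick — Marwick by 11–6.
Dunmore vs Granton: Granton, 9–8.
Dunmore vs Marwick: Marwick, 11–6.
Granton vs Marwick: 3 to 14, Marwick.
Every city wins at least one matchup (Calder beats Holwick; Holwick beats Ostley; Ostley beats Calder; Dunmore beats Calder; Granton beats Calder; Marwick beats Calder), so there is no Condorcet loser.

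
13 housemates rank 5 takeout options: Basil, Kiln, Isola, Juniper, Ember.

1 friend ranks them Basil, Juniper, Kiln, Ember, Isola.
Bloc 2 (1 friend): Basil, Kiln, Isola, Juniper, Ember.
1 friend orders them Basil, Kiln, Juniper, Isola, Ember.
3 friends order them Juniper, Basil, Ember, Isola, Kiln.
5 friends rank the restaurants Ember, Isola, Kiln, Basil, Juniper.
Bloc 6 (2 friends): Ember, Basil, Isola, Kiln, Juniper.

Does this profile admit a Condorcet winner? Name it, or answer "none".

Ember

Head-to-head results (13 friends):
Basil vs Kiln: Basil preferred on 1+1+1+3+2 = 8 ballots; Basil wins 8–5.
Basil vs Isola: Basil preferred on 1+1+1+3+2 = 8 ballots; Basil wins 8–5.
Basil vs Juniper: 10 to 3, Basil.
Basil vs Ember: 1+1+1+3 = 6 for Basil, 7 for Ember — Ember by 7–6.
Kiln vs Isola: Kiln is ranked higher on 1+1+1 = 3 ballots, Isola on 10. Isola wins 10–3.
Kiln vs Juniper: Kiln is ranked higher on 1+1+5+2 = 9 ballots, Juniper on 4. Kiln wins 9–4.
Kiln vs Ember: 1+1+1 = 3 for Kiln, 10 for Ember — Ember by 10–3.
Isola vs Juniper: Isola preferred on 1+5+2 = 8 ballots; Isola wins 8–5.
Isola vs Ember: Isola is ranked higher on 1+1 = 2 ballots, Ember on 11. Ember wins 11–2.
Juniper vs Ember: 1+1+1+3 = 6 for Juniper, 7 for Ember — Ember by 7–6.
Ember wins every pairwise contest, so Ember is the Condorcet winner.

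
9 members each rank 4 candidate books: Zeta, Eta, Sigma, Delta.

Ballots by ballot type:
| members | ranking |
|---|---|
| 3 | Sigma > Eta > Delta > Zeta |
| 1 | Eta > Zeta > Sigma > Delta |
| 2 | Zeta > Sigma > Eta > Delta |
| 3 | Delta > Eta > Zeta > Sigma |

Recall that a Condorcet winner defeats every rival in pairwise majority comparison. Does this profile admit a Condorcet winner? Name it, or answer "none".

Head-to-head results (9 members):
Zeta vs Eta: Zeta preferred on 2 ballots; Eta wins 7–2.
Zeta vs Sigma: 1+2+3 = 6 for Zeta, 3 for Sigma — Zeta by 6–3.
Zeta vs Delta: Zeta is ranked higher on 1+2 = 3 ballots, Delta on 6. Delta wins 6–3.
Eta vs Sigma: 4 to 5, Sigma.
Eta vs Delta: 6 to 3, Eta.
Sigma vs Delta: 3+1+2 = 6 for Sigma, 3 for Delta — Sigma by 6–3.
Each book drops at least one matchup (Zeta loses to Eta; Eta loses to Sigma; Sigma loses to Zeta; Delta loses to Eta); the cycle Zeta beats Sigma beats Eta beats Zeta rules out a Condorcet winner.

none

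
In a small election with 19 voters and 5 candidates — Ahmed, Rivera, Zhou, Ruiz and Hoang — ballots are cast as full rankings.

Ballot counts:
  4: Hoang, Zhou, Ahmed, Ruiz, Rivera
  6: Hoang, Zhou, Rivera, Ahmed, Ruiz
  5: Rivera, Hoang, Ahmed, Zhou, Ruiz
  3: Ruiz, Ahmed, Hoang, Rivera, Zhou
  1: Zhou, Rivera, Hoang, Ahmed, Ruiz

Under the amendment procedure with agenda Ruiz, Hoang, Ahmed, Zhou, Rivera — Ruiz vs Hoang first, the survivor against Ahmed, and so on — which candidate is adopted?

Round 1: Ruiz vs Hoang — 3–16, Hoang advances.
Round 2: Hoang vs Ahmed — 16–3, Hoang advances.
Round 3: Hoang vs Zhou — 18–1, Hoang advances.
Round 4: Hoang vs Rivera — 13–6, Hoang advances.
The agenda winner is Hoang.

Hoang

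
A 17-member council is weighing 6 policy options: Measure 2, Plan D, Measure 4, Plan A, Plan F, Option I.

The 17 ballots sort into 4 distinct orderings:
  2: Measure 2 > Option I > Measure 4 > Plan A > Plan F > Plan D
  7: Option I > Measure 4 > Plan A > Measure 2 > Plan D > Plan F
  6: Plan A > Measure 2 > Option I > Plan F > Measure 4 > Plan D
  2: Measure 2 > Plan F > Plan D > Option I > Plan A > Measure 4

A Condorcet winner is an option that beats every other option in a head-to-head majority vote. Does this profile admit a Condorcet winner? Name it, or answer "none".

Check each pair by majority over 17 ballots:
Measure 2 vs Plan D: 2+7+6+2 = 17 for Measure 2, 0 for Plan D — Measure 2 by 17–0.
Measure 2–Measure 4: Measure 2 10–7.
Measure 2 vs Plan A: Measure 2 is ranked higher on 2+2 = 4 ballots, Plan A on 13. Plan A wins 13–4.
Measure 2–Plan F: Measure 2 17–0.
Measure 2–Option I: Measure 2 10–7.
Plan D vs Measure 4: Measure 4 wins 15–2.
Plan D vs Plan A: Plan A, 15–2.
Plan D vs Plan F: Plan F wins 10–7.
Plan D vs Option I: 2 for Plan D, 15 for Option I — Option I by 15–2.
Measure 4–Plan A: Measure 4 9–8.
Measure 4 vs Plan F: 9 to 8, Measure 4.
Measure 4 vs Option I: Option I wins 17–0.
Plan A–Plan F: Plan A 15–2.
Plan A vs Option I: 6 to 11, Option I.
Plan F vs Option I: 2 for Plan F, 15 for Option I — Option I by 15–2.
Each option drops at least one matchup (Measure 2 loses to Plan A; Plan D loses to Measure 2; Measure 4 loses to Measure 2; Plan A loses to Measure 4; Plan F loses to Measure 2; Option I loses to Measure 2); the cycle Measure 2 beats Measure 4 beats Plan A beats Measure 2 rules out a Condorcet winner.

none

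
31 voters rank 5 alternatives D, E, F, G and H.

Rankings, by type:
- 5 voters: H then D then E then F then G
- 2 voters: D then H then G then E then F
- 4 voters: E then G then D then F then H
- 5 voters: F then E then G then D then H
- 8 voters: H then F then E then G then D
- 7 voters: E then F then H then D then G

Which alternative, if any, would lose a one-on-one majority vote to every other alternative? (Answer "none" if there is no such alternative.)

Pairwise majorities:
D vs E: E wins 24–7.
D vs F: F wins 20–11.
D vs G: G, 17–14.
D–H: H 20–11.
E vs F: E wins 18–13.
E vs G: E, 29–2.
E vs H: 4+5+7 = 16 for E, 15 for H — E by 16–15.
F vs G: F, 25–6.
F vs H: F preferred on 4+5+7 = 16 ballots; F wins 16–15.
G–H: H 22–9.
D loses to every other alternative — it is the Condorcet loser.

D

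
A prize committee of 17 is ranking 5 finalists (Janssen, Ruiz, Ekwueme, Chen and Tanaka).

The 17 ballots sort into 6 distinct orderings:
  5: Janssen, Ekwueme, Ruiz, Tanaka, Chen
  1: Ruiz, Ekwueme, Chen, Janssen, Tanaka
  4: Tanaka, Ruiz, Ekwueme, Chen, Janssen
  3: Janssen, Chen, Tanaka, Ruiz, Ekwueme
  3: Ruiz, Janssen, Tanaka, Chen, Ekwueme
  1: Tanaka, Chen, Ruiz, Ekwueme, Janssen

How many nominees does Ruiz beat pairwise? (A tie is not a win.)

4

Ruiz against each rival (17 jurors):
Ruiz vs Janssen: 1+4+3+1 = 9 for Ruiz, 8 for Janssen — Ruiz by 9–8.
Ruiz vs Ekwueme: Ruiz preferred on 1+4+3+3+1 = 12 ballots; Ruiz wins 12–5.
Ruiz vs Chen: Ruiz wins 13–4.
Ruiz vs Tanaka: Ruiz preferred on 5+1+3 = 9 ballots; Ruiz wins 9–8.
Ruiz beats Janssen, Ekwueme, Chen, Tanaka — 4 pairwise wins.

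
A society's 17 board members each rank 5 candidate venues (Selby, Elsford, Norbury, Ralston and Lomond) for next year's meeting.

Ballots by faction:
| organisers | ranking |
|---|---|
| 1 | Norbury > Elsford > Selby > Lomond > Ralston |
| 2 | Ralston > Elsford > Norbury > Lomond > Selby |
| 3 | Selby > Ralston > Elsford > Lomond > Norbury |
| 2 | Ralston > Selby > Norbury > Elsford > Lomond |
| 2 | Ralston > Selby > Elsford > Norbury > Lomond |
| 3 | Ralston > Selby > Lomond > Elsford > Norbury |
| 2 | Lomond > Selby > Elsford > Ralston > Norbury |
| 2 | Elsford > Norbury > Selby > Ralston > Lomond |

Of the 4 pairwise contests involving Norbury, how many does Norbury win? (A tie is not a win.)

1

Norbury against each rival (17 organisers):
Norbury vs Selby: Selby wins 12–5.
Norbury–Elsford: Elsford 14–3.
Norbury vs Ralston: 3 to 14, Ralston.
Norbury vs Lomond: Norbury preferred on 1+2+2+2+2 = 9 ballots; Norbury wins 9–8.
Norbury beats Lomond; loses to Selby, Elsford, Ralston — 1 pairwise win.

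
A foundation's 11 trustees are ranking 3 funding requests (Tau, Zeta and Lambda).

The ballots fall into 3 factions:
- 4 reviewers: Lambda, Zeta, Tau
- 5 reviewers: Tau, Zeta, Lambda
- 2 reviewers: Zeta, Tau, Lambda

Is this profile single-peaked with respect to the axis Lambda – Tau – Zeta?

no

Axis positions: Lambda=1, Tau=2, Zeta=3.
Faction 1: ranking walks positions 1-3-2; Zeta is ranked above Tau even though Tau lies between Zeta and the peak Lambda on the axis — preferences dip and rise again. Not single-peaked.
Faction 2 (peak Tau at position 2): ranking walks positions 2-3-1, expanding outward from the peak — single-peaked.
Faction 3 (peak Zeta at position 3): ranking walks positions 3-2-1, expanding outward from the peak — single-peaked.
Faction 1 violates single-peakedness, so the profile is not single-peaked on this axis.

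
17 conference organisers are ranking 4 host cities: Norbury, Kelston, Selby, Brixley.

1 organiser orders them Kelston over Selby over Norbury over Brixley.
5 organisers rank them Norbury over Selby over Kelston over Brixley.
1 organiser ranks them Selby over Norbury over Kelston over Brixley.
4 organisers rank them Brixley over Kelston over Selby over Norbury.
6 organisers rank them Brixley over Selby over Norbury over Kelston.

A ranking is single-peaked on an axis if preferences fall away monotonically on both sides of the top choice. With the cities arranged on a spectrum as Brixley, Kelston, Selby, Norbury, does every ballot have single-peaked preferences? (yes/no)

Axis positions: Brixley=1, Kelston=2, Selby=3, Norbury=4.
Type 1 (peak Kelston at position 2): ranking walks positions 2-3-4-1, expanding outward from the peak — single-peaked.
Type 2 (peak Norbury at position 4): ranking walks positions 4-3-2-1, expanding outward from the peak — single-peaked.
Type 3 (peak Selby at position 3): ranking walks positions 3-4-2-1, expanding outward from the peak — single-peaked.
Type 4 (peak Brixley at position 1): ranking walks positions 1-2-3-4, expanding outward from the peak — single-peaked.
Type 5: ranking walks positions 1-3-4-2; Selby is ranked above Kelston even though Kelston lies between Selby and the peak Brixley on the axis — preferences dip and rise again. Not single-peaked.
Type 5 violates single-peakedness, so the profile is not single-peaked on this axis.

no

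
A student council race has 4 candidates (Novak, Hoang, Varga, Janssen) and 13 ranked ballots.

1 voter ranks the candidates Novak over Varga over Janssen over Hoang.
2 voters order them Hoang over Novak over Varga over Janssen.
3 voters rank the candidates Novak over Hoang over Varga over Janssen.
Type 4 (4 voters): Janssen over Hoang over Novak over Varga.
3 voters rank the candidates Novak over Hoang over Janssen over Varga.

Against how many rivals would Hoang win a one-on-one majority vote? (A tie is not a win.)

Hoang against each rival (13 voters):
Hoang vs Novak: Novak wins 7–6.
Hoang vs Varga: Hoang, 12–1.
Hoang–Janssen: Hoang 8–5.
Hoang beats Varga, Janssen; loses to Novak — 2 pairwise wins.

2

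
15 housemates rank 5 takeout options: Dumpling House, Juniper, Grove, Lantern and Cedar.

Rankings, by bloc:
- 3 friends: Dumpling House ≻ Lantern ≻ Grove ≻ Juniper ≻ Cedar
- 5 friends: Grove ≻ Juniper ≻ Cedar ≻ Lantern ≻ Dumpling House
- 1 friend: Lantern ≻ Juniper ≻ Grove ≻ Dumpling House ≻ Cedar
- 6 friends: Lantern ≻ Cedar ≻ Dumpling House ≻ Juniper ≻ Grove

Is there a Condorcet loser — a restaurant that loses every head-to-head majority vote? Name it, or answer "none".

none

Head-to-head results (15 friends):
Dumpling House vs Juniper: 9 to 6, Dumpling House.
Dumpling House vs Grove: Dumpling House preferred on 3+6 = 9 ballots; Dumpling House wins 9–6.
Dumpling House vs Lantern: 3 to 12, Lantern.
Dumpling House vs Cedar: Dumpling House is ranked higher on 3+1 = 4 ballots, Cedar on 11. Cedar wins 11–4.
Juniper vs Grove: Grove, 8–7.
Juniper vs Lantern: Lantern wins 10–5.
Juniper vs Cedar: Juniper, 9–6.
Grove vs Lantern: 5 for Grove, 10 for Lantern — Lantern by 10–5.
Grove vs Cedar: Grove preferred on 3+5+1 = 9 ballots; Grove wins 9–6.
Lantern vs Cedar: Lantern wins 10–5.
Every restaurant wins at least one matchup (Dumpling House beats Juniper; Juniper beats Cedar; Grove beats Juniper; Lantern beats Dumpling House; Cedar beats Dumpling House), so there is no Condorcet loser.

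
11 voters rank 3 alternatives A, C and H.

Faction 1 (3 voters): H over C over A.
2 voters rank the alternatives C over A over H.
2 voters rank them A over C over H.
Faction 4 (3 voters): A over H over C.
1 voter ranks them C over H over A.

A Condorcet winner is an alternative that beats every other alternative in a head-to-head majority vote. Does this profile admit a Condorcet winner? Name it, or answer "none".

Head-to-head results (11 voters):
A–C: C 6–5.
A–H: A 7–4.
C vs H: H wins 6–5.
Each alternative drops at least one matchup (A loses to C; C loses to H; H loses to A); the cycle A → H → C → A rules out a Condorcet winner.

none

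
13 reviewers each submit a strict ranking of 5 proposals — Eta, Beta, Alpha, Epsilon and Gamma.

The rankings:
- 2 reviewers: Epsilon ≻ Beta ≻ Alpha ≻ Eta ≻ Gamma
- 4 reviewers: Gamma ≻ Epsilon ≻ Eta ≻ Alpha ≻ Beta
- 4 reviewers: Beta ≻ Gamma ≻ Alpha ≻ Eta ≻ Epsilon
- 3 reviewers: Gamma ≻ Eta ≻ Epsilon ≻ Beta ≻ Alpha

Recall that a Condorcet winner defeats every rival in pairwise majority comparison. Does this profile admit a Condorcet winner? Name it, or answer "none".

Head-to-head results (13 reviewers):
Eta vs Beta: 4+3 = 7 for Eta, 6 for Beta — Eta by 7–6.
Eta vs Alpha: Eta is ranked higher on 4+3 = 7 ballots, Alpha on 6. Eta wins 7–6.
Eta vs Epsilon: Eta is ranked higher on 4+3 = 7 ballots, Epsilon on 6. Eta wins 7–6.
Eta vs Gamma: 2 to 11, Gamma.
Beta vs Alpha: 9 to 4, Beta.
Beta vs Epsilon: 4 for Beta, 9 for Epsilon — Epsilon by 9–4.
Beta vs Gamma: Beta preferred on 2+4 = 6 ballots; Gamma wins 7–6.
Alpha vs Epsilon: Alpha preferred on 4 ballots; Epsilon wins 9–4.
Alpha vs Gamma: 2 for Alpha, 11 for Gamma — Gamma by 11–2.
Epsilon vs Gamma: Epsilon preferred on 2 ballots; Gamma wins 11–2.
Only Gamma has no losses; Gamma is the Condorcet winner.

Gamma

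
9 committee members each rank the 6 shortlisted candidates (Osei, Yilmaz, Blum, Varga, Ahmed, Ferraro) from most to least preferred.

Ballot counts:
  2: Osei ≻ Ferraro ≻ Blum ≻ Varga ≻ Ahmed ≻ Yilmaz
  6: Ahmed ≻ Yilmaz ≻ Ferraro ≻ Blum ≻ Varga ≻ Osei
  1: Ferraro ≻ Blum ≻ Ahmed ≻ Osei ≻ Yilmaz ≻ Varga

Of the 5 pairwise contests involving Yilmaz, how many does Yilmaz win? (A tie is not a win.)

Yilmaz against each rival (9 committee members):
Yilmaz vs Osei: 6 for Yilmaz, 3 for Osei — Yilmaz by 6–3.
Yilmaz vs Blum: 6 for Yilmaz, 3 for Blum — Yilmaz by 6–3.
Yilmaz vs Varga: Yilmaz is ranked higher on 6+1 = 7 ballots, Varga on 2. Yilmaz wins 7–2.
Yilmaz vs Ahmed: Yilmaz preferred on 0 ballots; Ahmed wins 9–0.
Yilmaz vs Ferraro: Yilmaz, 6–3.
Yilmaz beats Osei, Blum, Varga, Ferraro; loses to Ahmed — 4 pairwise wins.

4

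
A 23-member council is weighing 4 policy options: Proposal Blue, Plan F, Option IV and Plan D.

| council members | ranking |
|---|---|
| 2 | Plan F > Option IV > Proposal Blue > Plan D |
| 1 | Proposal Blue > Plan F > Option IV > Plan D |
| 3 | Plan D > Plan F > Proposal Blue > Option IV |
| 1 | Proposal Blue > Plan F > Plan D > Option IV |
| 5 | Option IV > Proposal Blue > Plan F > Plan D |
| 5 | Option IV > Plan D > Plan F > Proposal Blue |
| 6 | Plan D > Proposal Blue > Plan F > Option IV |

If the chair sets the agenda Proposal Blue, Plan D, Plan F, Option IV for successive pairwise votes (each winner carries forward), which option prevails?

Option IV

Round 1: Proposal Blue vs Plan D — 9–14, Plan D advances.
Round 2: Plan D vs Plan F — 14–9, Plan D advances.
Round 3: Plan D vs Option IV — 10–13, Option IV advances.
Option IV survives the agenda.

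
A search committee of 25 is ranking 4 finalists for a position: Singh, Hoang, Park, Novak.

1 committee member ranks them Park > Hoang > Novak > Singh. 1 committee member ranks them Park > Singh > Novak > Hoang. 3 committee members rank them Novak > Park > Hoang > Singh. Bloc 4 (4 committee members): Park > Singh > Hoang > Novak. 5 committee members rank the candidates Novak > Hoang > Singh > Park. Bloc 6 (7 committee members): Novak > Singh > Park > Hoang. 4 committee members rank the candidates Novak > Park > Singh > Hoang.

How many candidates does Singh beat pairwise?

Singh against each rival (25 committee members):
Singh vs Hoang: Singh is ranked higher on 1+4+7+4 = 16 ballots, Hoang on 9. Singh wins 16–9.
Singh vs Park: Singh is ranked higher on 5+7 = 12 ballots, Park on 13. Park wins 13–12.
Singh vs Novak: 5 to 20, Novak.
Singh beats Hoang; loses to Park, Novak — 1 pairwise win.

1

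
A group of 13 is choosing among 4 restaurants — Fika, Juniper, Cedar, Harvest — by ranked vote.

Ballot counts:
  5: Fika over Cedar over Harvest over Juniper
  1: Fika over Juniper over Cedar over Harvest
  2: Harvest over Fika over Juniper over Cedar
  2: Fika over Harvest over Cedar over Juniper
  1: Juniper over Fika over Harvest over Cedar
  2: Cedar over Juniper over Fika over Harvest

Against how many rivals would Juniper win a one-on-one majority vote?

0

Juniper against each rival (13 friends):
Juniper vs Fika: Juniper preferred on 1+2 = 3 ballots; Fika wins 10–3.
Juniper vs Cedar: 1+2+1 = 4 for Juniper, 9 for Cedar — Cedar by 9–4.
Juniper vs Harvest: Harvest wins 9–4.
Juniper beats no one; loses to Fika, Cedar, Harvest — 0 pairwise wins.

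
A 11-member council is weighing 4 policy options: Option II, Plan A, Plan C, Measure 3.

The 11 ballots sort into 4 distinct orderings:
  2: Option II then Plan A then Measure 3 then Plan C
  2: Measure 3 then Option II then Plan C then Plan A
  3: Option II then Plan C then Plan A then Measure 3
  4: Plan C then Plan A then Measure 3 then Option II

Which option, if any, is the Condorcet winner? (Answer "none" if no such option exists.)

Pairwise majorities:
Option II vs Plan A: 7 to 4, Option II.
Option II–Plan C: Option II 7–4.
Option II vs Measure 3: Measure 3, 6–5.
Plan A vs Plan C: 2 to 9, Plan C.
Plan A–Measure 3: Plan A 9–2.
Plan C vs Measure 3: Plan C, 7–4.
No option is unbeaten: Option II loses to Measure 3; Plan A loses to Option II; Plan C loses to Option II; Measure 3 loses to Plan A. In particular Option II > Plan A > Measure 3 > Option II is a majority cycle — no Condorcet winner exists.

none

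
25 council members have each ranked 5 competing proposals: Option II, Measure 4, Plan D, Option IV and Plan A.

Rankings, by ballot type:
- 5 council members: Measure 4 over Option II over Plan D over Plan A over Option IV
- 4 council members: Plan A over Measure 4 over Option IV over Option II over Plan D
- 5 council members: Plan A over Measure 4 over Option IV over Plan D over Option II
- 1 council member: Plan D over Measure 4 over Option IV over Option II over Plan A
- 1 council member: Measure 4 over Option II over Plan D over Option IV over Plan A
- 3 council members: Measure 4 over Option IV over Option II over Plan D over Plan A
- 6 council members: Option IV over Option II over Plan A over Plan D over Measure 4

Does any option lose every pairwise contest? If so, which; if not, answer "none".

Pairwise majorities:
Option II vs Measure 4: Option II is ranked higher on 6 ballots, Measure 4 on 19. Measure 4 wins 19–6.
Option II vs Plan D: Option II is ranked higher on 5+4+1+3+6 = 19 ballots, Plan D on 6. Option II wins 19–6.
Option II vs Option IV: Option IV, 19–6.
Option II vs Plan A: Option II preferred on 5+1+1+3+6 = 16 ballots; Option II wins 16–9.
Measure 4 vs Plan D: Measure 4 wins 18–7.
Measure 4 vs Option IV: Measure 4 preferred on 5+4+5+1+1+3 = 19 ballots; Measure 4 wins 19–6.
Measure 4 vs Plan A: Plan A wins 15–10.
Plan D–Option IV: Option IV 18–7.
Plan D vs Plan A: Plan A, 15–10.
Option IV–Plan A: Plan A 14–11.
Plan D loses to every other option — it is the Condorcet loser.

Plan D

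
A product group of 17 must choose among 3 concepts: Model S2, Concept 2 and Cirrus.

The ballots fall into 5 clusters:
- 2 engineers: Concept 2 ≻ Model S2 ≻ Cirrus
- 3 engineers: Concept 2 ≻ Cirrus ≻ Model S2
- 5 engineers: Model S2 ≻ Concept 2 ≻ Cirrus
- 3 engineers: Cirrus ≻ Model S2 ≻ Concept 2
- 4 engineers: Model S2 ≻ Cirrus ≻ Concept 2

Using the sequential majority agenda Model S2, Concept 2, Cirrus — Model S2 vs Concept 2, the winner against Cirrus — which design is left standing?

Model S2

Round 1: Model S2 vs Concept 2 — 12–5, Model S2 advances.
Round 2: Model S2 vs Cirrus — 11–6, Model S2 advances.
Model S2 survives the agenda.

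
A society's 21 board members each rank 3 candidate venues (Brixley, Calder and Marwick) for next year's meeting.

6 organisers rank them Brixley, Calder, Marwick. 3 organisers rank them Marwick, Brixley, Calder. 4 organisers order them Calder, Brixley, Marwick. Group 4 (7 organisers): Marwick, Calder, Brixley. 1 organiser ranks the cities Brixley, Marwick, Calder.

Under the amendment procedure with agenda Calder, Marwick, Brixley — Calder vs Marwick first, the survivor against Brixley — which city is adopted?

Brixley

Round 1: Calder vs Marwick — 10–11, Marwick advances.
Round 2: Marwick vs Brixley — 10–11, Brixley advances.
Brixley survives the agenda.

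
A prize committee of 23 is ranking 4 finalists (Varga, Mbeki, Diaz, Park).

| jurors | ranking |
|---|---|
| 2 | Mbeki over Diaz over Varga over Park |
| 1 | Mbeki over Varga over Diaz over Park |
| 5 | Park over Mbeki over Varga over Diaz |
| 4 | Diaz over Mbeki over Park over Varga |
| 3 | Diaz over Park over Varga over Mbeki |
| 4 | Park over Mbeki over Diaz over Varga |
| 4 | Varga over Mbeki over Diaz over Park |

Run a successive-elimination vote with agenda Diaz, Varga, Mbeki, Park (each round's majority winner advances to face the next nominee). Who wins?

Park

Round 1: Diaz vs Varga — 13–10, Diaz advances.
Round 2: Diaz vs Mbeki — 7–16, Mbeki advances.
Round 3: Mbeki vs Park — 11–12, Park advances.
The agenda winner is Park.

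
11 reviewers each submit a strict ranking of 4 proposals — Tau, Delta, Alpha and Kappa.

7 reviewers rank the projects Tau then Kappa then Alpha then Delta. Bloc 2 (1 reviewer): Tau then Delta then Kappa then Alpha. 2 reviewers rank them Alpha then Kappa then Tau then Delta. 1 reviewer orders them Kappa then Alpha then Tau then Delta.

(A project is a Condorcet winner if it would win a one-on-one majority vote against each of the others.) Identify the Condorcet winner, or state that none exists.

Tau

Check each pair by majority over 11 ballots:
Tau vs Delta: Tau, 11–0.
Tau vs Alpha: Tau wins 8–3.
Tau vs Kappa: Tau, 8–3.
Delta vs Alpha: Alpha, 10–1.
Delta vs Kappa: Kappa, 10–1.
Alpha vs Kappa: Kappa, 9–2.
Tau defeats every rival head-to-head and is the Condorcet winner.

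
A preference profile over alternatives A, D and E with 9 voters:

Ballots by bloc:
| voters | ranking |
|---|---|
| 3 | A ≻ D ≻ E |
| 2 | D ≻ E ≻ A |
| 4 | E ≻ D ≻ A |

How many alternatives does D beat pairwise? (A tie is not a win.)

2

D against each rival (9 voters):
D vs A: D preferred on 2+4 = 6 ballots; D wins 6–3.
D vs E: 3+2 = 5 for D, 4 for E — D by 5–4.
D beats A, E — 2 pairwise wins.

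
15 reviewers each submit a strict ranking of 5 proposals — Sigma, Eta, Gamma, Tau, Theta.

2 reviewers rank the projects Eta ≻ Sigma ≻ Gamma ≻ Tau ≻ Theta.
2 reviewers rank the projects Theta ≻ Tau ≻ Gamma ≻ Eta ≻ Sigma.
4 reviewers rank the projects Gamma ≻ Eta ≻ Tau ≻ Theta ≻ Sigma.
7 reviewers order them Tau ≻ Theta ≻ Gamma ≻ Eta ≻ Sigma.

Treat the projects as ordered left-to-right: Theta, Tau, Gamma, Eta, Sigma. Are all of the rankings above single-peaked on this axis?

Axis positions: Theta=1, Tau=2, Gamma=3, Eta=4, Sigma=5.
Ballot type 1 (peak Eta at position 4): ranking walks positions 4-5-3-2-1, expanding outward from the peak — single-peaked.
Ballot type 2 (peak Theta at position 1): ranking walks positions 1-2-3-4-5, expanding outward from the peak — single-peaked.
Ballot type 3 (peak Gamma at position 3): ranking walks positions 3-4-2-1-5, expanding outward from the peak — single-peaked.
Ballot type 4 (peak Tau at position 2): ranking walks positions 2-1-3-4-5, expanding outward from the peak — single-peaked.
Every ranking is single-peaked on this axis.

yes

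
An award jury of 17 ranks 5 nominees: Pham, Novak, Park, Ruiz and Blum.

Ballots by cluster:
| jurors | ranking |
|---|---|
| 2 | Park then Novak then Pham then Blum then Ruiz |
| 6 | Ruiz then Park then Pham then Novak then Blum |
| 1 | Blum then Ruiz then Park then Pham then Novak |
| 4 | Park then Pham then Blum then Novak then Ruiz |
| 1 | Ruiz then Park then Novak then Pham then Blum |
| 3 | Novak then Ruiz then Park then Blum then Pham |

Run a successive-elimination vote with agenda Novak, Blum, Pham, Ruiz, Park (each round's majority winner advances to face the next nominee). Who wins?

Round 1: Novak vs Blum — 12–5, Novak advances.
Round 2: Novak vs Pham — 6–11, Pham advances.
Round 3: Pham vs Ruiz — 6–11, Ruiz advances.
Round 4: Ruiz vs Park — 11–6, Ruiz advances.
Ruiz survives the agenda.

Ruiz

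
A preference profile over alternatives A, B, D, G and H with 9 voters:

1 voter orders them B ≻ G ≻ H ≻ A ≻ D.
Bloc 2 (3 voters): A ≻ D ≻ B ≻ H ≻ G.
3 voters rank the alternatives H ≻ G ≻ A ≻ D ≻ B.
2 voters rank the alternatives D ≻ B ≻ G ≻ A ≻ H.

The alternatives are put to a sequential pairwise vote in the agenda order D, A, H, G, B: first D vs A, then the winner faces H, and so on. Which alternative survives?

B

Round 1: D vs A — 2–7, A advances.
Round 2: A vs H — 5–4, A advances.
Round 3: A vs G — 3–6, G advances.
Round 4: G vs B — 3–6, B advances.
The agenda winner is B.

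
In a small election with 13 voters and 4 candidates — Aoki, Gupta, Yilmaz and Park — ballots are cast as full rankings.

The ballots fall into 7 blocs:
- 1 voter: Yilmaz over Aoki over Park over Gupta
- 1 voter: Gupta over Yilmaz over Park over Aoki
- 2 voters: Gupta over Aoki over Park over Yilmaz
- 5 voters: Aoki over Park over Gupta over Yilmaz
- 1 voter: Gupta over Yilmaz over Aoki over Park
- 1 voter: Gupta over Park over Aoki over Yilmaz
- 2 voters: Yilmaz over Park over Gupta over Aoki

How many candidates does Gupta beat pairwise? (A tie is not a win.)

Gupta against each rival (13 voters):
Gupta vs Aoki: Gupta, 7–6.
Gupta vs Yilmaz: 10 to 3, Gupta.
Gupta vs Park: Gupta is ranked higher on 1+2+1+1 = 5 ballots, Park on 8. Park wins 8–5.
Gupta beats Aoki, Yilmaz; loses to Park — 2 pairwise wins.

2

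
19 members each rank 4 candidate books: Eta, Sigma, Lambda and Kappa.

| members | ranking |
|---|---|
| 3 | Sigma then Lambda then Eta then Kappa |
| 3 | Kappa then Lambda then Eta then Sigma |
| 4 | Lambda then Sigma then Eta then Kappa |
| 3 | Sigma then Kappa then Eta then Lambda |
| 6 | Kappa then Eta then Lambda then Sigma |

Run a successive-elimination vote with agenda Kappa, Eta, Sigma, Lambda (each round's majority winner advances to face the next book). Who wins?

Round 1: Kappa vs Eta — 12–7, Kappa advances.
Round 2: Kappa vs Sigma — 9–10, Sigma advances.
Round 3: Sigma vs Lambda — 6–13, Lambda advances.
The agenda winner is Lambda.

Lambda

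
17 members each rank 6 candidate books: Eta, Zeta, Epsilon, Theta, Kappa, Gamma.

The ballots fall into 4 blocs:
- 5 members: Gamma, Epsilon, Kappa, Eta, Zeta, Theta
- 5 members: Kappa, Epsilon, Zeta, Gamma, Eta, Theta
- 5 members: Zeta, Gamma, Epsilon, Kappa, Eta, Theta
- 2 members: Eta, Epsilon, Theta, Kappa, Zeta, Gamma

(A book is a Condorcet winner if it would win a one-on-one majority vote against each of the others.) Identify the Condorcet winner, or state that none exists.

Head-to-head results (17 members):
Eta–Zeta: Zeta 10–7.
Eta–Epsilon: Epsilon 15–2.
Eta–Theta: Eta 17–0.
Eta vs Kappa: Kappa wins 15–2.
Eta–Gamma: Gamma 15–2.
Zeta vs Epsilon: Epsilon wins 12–5.
Zeta–Theta: Zeta 15–2.
Zeta vs Kappa: Kappa wins 12–5.
Zeta vs Gamma: Zeta, 12–5.
Epsilon vs Theta: Epsilon wins 17–0.
Epsilon vs Kappa: Epsilon wins 12–5.
Epsilon vs Gamma: Gamma wins 10–7.
Theta vs Kappa: Kappa wins 15–2.
Theta vs Gamma: Gamma, 15–2.
Kappa vs Gamma: Gamma, 10–7.
Every book loses at least once (Eta loses to Zeta; Zeta loses to Epsilon; Epsilon loses to Gamma; Theta loses to Eta; Kappa loses to Epsilon; Gamma loses to Zeta). The majority relation contains the cycle Zeta > Gamma > Epsilon > Zeta, so there is no Condorcet winner.

none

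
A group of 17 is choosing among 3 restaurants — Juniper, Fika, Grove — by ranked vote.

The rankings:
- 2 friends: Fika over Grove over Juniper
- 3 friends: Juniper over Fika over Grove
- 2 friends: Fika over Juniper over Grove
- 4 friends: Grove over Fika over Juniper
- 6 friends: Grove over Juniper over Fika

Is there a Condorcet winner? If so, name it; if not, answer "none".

Grove

Head-to-head results (17 friends):
Juniper vs Fika: Juniper is ranked higher on 3+6 = 9 ballots, Fika on 8. Juniper wins 9–8.
Juniper vs Grove: 3+2 = 5 for Juniper, 12 for Grove — Grove by 12–5.
Fika vs Grove: 7 to 10, Grove.
Grove beats each of Juniper, Fika — Grove is the Condorcet winner.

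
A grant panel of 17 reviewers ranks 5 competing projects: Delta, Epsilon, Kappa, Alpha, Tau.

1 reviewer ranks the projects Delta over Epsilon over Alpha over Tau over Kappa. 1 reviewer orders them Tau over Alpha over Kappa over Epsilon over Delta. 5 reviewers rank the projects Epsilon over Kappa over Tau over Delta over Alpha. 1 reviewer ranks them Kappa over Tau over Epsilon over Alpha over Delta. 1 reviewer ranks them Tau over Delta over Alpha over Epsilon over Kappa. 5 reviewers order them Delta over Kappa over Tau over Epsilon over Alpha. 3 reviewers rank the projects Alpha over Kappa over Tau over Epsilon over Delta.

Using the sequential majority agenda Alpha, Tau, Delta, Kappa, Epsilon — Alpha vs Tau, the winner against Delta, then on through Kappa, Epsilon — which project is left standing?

Round 1: Alpha vs Tau — 4–13, Tau advances.
Round 2: Tau vs Delta — 11–6, Tau advances.
Round 3: Tau vs Kappa — 3–14, Kappa advances.
Round 4: Kappa vs Epsilon — 10–7, Kappa advances.
Kappa survives the agenda.

Kappa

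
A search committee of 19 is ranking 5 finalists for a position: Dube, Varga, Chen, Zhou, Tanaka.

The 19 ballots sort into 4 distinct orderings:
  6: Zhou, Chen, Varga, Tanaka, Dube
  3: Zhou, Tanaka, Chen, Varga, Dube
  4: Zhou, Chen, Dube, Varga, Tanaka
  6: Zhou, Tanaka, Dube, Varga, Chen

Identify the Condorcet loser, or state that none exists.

none

Head-to-head results (19 committee members):
Dube vs Varga: Dube is ranked higher on 4+6 = 10 ballots, Varga on 9. Dube wins 10–9.
Dube vs Chen: Chen wins 13–6.
Dube vs Zhou: Dube is ranked higher on 0 ballots, Zhou on 19. Zhou wins 19–0.
Dube–Tanaka: Tanaka 15–4.
Varga–Chen: Chen 13–6.
Varga vs Zhou: Varga preferred on 0 ballots; Zhou wins 19–0.
Varga–Tanaka: Varga 10–9.
Chen vs Zhou: Zhou, 19–0.
Chen vs Tanaka: 10 to 9, Chen.
Zhou vs Tanaka: 6+3+4+6 = 19 for Zhou, 0 for Tanaka — Zhou by 19–0.
Each candidate has at least one pairwise win (Dube beats Varga; Varga beats Tanaka; Chen beats Dube; Zhou beats Dube; Tanaka beats Dube) — no Condorcet loser.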